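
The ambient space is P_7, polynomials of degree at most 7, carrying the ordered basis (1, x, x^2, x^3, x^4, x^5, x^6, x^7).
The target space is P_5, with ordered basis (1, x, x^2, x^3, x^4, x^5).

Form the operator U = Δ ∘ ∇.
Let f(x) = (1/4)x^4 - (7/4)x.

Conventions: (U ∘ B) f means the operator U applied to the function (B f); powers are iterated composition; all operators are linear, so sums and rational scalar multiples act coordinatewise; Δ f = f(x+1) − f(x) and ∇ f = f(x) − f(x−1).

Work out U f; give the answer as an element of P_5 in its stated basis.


g(x) = 3x^2 + 1/2

∇ f = x^3 - (3/2)x^2 + x - 2
Δ ∇ f = 3x^2 + 1/2


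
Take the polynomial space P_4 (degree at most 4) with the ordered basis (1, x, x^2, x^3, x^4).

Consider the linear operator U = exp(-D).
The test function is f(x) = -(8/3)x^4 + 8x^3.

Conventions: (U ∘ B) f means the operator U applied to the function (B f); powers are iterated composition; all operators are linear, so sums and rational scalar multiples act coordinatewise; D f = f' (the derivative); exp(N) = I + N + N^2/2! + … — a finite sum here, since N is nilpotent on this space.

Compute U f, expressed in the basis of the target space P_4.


order-1 term: (32/3)x^3 - 24x^2
order-2 term: -16x^2 + 24x
order-3 term: (32/3)x - 8
order-4 term: -8/3
the series for exp(-D) f terminates at order 4
exp(-D) f = -(8/3)x^4 + (56/3)x^3 - 40x^2 + (104/3)x - 32/3

g(x) = -(8/3)x^4 + (56/3)x^3 - 40x^2 + (104/3)x - 32/3


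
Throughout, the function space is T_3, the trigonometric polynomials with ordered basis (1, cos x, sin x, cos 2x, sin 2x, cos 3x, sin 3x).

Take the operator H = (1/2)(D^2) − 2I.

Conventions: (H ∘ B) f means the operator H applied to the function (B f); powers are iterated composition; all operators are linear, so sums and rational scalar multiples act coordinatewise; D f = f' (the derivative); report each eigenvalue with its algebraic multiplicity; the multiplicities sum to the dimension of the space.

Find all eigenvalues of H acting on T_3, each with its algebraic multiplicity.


λ = -13/2 (multiplicity 2), λ = -4 (multiplicity 2), λ = -5/2 (multiplicity 2), λ = -2 (multiplicity 1)

image of 1: -2
image of cos x: -(5/2)cos x
image of sin x: -(5/2)sin x
image of cos 2x: -4cos 2x
image of sin 2x: -4sin 2x
image of cos 3x: -(13/2)cos 3x
image of sin 3x: -(13/2)sin 3x
the matrix is diagonal; its diagonal is (-2, -5/2, -5/2, -4, -4, -13/2, -13/2)
for a triangular matrix the eigenvalues are the diagonal entries, with algebraic multiplicity their repetition count


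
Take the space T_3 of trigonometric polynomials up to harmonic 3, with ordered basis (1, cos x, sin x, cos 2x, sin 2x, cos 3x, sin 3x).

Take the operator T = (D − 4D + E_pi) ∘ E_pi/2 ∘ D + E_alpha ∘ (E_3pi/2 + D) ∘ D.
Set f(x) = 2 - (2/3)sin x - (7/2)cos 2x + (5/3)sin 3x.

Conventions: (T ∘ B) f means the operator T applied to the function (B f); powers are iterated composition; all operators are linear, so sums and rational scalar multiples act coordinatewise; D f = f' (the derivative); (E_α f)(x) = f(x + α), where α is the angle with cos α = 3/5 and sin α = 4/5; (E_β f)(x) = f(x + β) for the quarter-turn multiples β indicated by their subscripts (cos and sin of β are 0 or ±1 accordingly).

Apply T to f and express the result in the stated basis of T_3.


the result is g(x) = -2cos x - (2/3)sin x + (784/25)cos 2x - (462/25)sin 2x - (1301/25)cos 3x + (343/25)sin 3x

D f = -(2/3)cos x + 7sin 2x + 5cos 3x
E_pi/2 D f = (2/3)sin x - 7sin 2x + 5sin 3x
D (E_pi/2 ∘ D) f = (2/3)cos x - 14cos 2x + 15cos 3x
D (E_pi/2 ∘ D) f = (2/3)cos x - 14cos 2x + 15cos 3x
(-4D) (E_pi/2 ∘ D) f = -(8/3)cos x + 56cos 2x - 60cos 3x
E_pi (E_pi/2 ∘ D) f = -(2/3)sin x - 7sin 2x - 5sin 3x
(D − 4D + E_pi) (E_pi/2 ∘ D) f = -2cos x - (2/3)sin x + 42cos 2x - 7sin 2x - 45cos 3x - 5sin 3x
D f = -(2/3)cos x + 7sin 2x + 5cos 3x
E_3pi/2 D f = -(2/3)sin x - 7sin 2x - 5sin 3x
D D f = (2/3)sin x + 14cos 2x - 15sin 3x
(E_3pi/2 + D) D f = 14cos 2x - 7sin 2x - 20sin 3x
E_alpha (E_3pi/2 + D) D f = -(266/25)cos 2x - (287/25)sin 2x - (176/25)cos 3x + (468/25)sin 3x
((D − 4D + E_pi) ∘ E_pi/2 ∘ D + E_alpha ∘ (E_3pi/2 + D) ∘ D) f = -2cos x - (2/3)sin x + (784/25)cos 2x - (462/25)sin 2x - (1301/25)cos 3x + (343/25)sin 3x


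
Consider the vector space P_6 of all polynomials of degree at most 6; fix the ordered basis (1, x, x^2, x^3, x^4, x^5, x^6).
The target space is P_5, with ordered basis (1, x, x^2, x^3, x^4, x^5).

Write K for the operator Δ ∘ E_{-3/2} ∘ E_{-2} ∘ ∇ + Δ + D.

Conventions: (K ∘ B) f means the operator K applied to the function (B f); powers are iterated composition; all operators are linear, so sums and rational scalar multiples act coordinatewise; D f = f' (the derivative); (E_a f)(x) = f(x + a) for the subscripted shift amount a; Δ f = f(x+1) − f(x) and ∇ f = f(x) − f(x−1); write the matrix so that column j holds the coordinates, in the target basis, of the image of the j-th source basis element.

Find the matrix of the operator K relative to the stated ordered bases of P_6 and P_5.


image of 1: 0
image of x: 2
image of x^2: 4x + 3
image of x^3: 6x^2 + 9x - 20
image of x^4: 8x^3 + 18x^2 - 80x + 150
image of x^5: 10x^4 + 30x^3 - 200x^2 + 750x - 1783/2
image of x^6: 12x^5 + 45x^4 - 400x^3 + 2250x^2 - 5349x + 38979/8
each image's coordinates form column j of the matrix

the matrix is [[0, 2, 3, -20, 150, -1783/2, 38979/8]; [0, 0, 4, 9, -80, 750, -5349]; [0, 0, 0, 6, 18, -200, 2250]; [0, 0, 0, 0, 8, 30, -400]; [0, 0, 0, 0, 0, 10, 45]; [0, 0, 0, 0, 0, 0, 12]] (rows listed top to bottom)


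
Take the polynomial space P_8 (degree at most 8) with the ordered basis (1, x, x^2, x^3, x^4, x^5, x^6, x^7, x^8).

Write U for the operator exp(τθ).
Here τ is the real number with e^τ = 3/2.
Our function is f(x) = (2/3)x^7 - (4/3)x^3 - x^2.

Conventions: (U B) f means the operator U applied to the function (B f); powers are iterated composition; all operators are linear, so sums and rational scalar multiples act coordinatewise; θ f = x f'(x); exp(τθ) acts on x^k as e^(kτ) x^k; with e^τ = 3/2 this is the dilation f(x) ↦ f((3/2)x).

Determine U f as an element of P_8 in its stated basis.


g(x) = (729/64)x^7 - (9/2)x^3 - (9/4)x^2

exp(τθ) x^k = e^(kτ) x^k; with e^τ = 3/2 this sends x^k to (3/2)^k x^k
x^2 ↦ 9/4 x^2
x^3 ↦ 27/8 x^3
x^7 ↦ 2187/128 x^7
applying this coordinatewise to f: exp(τθ) f = (729/64)x^7 - (9/2)x^3 - (9/4)x^2


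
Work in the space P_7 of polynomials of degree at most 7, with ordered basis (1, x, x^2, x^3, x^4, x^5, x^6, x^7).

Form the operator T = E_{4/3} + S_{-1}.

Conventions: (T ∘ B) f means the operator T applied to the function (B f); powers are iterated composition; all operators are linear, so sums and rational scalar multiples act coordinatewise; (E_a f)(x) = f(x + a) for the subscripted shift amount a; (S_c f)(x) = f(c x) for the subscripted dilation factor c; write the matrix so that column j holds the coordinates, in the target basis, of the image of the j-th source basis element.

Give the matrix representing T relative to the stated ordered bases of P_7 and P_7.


image of 1: 2
image of x: 4/3
image of x^2: 2x^2 + (8/3)x + 16/9
image of x^3: 4x^2 + (16/3)x + 64/27
image of x^4: 2x^4 + (16/3)x^3 + (32/3)x^2 + (256/27)x + 256/81
image of x^5: (20/3)x^4 + (160/9)x^3 + (640/27)x^2 + (1280/81)x + 1024/243
image of x^6: 2x^6 + 8x^5 + (80/3)x^4 + (1280/27)x^3 + (1280/27)x^2 + (2048/81)x + 4096/729
image of x^7: (28/3)x^6 + (112/3)x^5 + (2240/27)x^4 + (8960/81)x^3 + (7168/81)x^2 + (28672/729)x + 16384/2187
each image's coordinates form column j of the matrix

the matrix is [[2, 4/3, 16/9, 64/27, 256/81, 1024/243, 4096/729, 16384/2187]; [0, 0, 8/3, 16/3, 256/27, 1280/81, 2048/81, 28672/729]; [0, 0, 2, 4, 32/3, 640/27, 1280/27, 7168/81]; [0, 0, 0, 0, 16/3, 160/9, 1280/27, 8960/81]; [0, 0, 0, 0, 2, 20/3, 80/3, 2240/27]; [0, 0, 0, 0, 0, 0, 8, 112/3]; [0, 0, 0, 0, 0, 0, 2, 28/3]; [0, 0, 0, 0, 0, 0, 0, 0]] (rows listed top to bottom)


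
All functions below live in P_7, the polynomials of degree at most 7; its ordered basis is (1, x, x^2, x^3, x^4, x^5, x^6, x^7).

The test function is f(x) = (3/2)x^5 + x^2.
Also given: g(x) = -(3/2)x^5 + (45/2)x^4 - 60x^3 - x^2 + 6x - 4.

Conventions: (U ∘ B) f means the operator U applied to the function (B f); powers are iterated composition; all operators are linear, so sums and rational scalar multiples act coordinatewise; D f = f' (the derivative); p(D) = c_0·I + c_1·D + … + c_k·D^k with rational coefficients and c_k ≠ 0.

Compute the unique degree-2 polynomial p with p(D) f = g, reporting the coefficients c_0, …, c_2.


p(D) = -I + 3·D − 2·D^2, i.e. c_0 = -1, c_1 = 3, c_2 = -2

D^0 f = (3/2)x^5 + x^2
D^1 f = (15/2)x^4 + 2x
D^2 f = 30x^3 + 2
matching coefficients of g against c_0 f + c_1 Df + … from the top degree down determines the c_i
solution: c_0 = -1, c_1 = 3, c_2 = -2


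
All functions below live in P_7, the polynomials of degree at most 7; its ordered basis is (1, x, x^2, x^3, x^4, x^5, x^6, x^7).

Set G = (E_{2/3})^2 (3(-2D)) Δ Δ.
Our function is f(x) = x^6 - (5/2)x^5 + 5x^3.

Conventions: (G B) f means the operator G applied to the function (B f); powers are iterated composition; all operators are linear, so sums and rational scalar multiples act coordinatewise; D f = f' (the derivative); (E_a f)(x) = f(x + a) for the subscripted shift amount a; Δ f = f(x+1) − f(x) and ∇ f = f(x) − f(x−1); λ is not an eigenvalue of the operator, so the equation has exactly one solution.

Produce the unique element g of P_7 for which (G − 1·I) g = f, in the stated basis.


the result is g(x) = -x^6 + (5/2)x^5 + 715x^3 + 4140x^2 + 7920x - 62410/3

write g with unknown coordinates in the stated basis and equate coefficients in (G − 1·I) g = f
solving from the highest basis element down gives g = -x^6 + (5/2)x^5 + 715x^3 + 4140x^2 + 7920x - 62410/3
check: G g = 720x^3 + 4140x^2 + 7920x - 62410/3
so G g − 1·g = x^6 - (5/2)x^5 + 5x^3 = f ✓


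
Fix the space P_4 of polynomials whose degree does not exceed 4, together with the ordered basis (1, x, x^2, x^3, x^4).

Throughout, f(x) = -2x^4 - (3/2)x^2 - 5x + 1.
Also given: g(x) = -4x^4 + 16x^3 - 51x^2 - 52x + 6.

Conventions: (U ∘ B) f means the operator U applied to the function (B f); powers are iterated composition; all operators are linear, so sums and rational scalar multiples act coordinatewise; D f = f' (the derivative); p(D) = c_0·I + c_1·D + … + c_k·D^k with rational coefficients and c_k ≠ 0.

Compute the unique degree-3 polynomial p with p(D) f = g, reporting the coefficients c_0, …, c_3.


c_0 = 2, c_1 = -2, c_2 = 2, c_3 = 1

D^0 f = -2x^4 - (3/2)x^2 - 5x + 1
D^1 f = -8x^3 - 3x - 5
D^2 f = -24x^2 - 3
D^3 f = -48x
matching coefficients of g against c_0 f + c_1 Df + … from the top degree down determines the c_i
solution: c_0 = 2, c_1 = -2, c_2 = 2, c_3 = 1


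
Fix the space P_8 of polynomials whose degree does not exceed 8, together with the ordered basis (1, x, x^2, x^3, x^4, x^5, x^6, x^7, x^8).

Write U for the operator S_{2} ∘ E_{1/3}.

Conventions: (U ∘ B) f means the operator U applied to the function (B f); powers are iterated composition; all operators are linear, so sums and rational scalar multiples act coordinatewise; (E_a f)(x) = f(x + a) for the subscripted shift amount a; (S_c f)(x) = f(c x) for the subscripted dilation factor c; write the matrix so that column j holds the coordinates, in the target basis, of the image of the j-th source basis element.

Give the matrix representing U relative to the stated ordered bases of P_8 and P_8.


image of 1: 1
image of x: 2x + 1/3
image of x^2: 4x^2 + (4/3)x + 1/9
image of x^3: 8x^3 + 4x^2 + (2/3)x + 1/27
image of x^4: 16x^4 + (32/3)x^3 + (8/3)x^2 + (8/27)x + 1/81
image of x^5: 32x^5 + (80/3)x^4 + (80/9)x^3 + (40/27)x^2 + (10/81)x + 1/243
image of x^6: 64x^6 + 64x^5 + (80/3)x^4 + (160/27)x^3 + (20/27)x^2 + (4/81)x + 1/729
image of x^7: 128x^7 + (448/3)x^6 + (224/3)x^5 + (560/27)x^4 + (280/81)x^3 + (28/81)x^2 + (14/729)x + 1/2187
image of x^8: 256x^8 + (1024/3)x^7 + (1792/9)x^6 + (1792/27)x^5 + (1120/81)x^4 + (448/243)x^3 + (112/729)x^2 + (16/2187)x + 1/6561
each image's coordinates form column j of the matrix

the matrix is [[1, 1/3, 1/9, 1/27, 1/81, 1/243, 1/729, 1/2187, 1/6561]; [0, 2, 4/3, 2/3, 8/27, 10/81, 4/81, 14/729, 16/2187]; [0, 0, 4, 4, 8/3, 40/27, 20/27, 28/81, 112/729]; [0, 0, 0, 8, 32/3, 80/9, 160/27, 280/81, 448/243]; [0, 0, 0, 0, 16, 80/3, 80/3, 560/27, 1120/81]; [0, 0, 0, 0, 0, 32, 64, 224/3, 1792/27]; [0, 0, 0, 0, 0, 0, 64, 448/3, 1792/9]; [0, 0, 0, 0, 0, 0, 0, 128, 1024/3]; [0, 0, 0, 0, 0, 0, 0, 0, 256]] (rows listed top to bottom)


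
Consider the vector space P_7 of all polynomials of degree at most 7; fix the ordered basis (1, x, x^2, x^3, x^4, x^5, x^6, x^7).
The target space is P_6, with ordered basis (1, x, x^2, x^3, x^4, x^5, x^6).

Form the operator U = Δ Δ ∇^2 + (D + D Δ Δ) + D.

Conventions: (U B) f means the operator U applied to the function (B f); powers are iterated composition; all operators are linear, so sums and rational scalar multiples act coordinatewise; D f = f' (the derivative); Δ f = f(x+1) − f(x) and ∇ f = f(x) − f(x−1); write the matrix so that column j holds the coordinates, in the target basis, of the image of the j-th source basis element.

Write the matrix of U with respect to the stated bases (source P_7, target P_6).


the matrix is [[0, 2, 0, 6, 48, 70, 300, 434]; [0, 0, 4, 0, 24, 240, 420, 2100]; [0, 0, 0, 6, 0, 60, 720, 1470]; [0, 0, 0, 0, 8, 0, 120, 1680]; [0, 0, 0, 0, 0, 10, 0, 210]; [0, 0, 0, 0, 0, 0, 12, 0]; [0, 0, 0, 0, 0, 0, 0, 14]] (rows listed top to bottom)

image of 1: 0
image of x: 2
image of x^2: 4x
image of x^3: 6x^2 + 6
image of x^4: 8x^3 + 24x + 48
image of x^5: 10x^4 + 60x^2 + 240x + 70
image of x^6: 12x^5 + 120x^3 + 720x^2 + 420x + 300
image of x^7: 14x^6 + 210x^4 + 1680x^3 + 1470x^2 + 2100x + 434
each image's coordinates form column j of the matrix


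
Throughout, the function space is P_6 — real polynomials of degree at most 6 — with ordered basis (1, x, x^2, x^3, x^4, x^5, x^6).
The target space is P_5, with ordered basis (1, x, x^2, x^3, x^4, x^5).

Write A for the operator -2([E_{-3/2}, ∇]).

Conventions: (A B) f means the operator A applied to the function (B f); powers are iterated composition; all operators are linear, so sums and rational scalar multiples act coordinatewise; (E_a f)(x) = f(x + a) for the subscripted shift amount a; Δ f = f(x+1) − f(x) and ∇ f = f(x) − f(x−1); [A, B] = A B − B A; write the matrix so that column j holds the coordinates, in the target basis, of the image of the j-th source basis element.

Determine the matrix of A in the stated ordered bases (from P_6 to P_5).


the matrix is [[0, 0, 0, 0, 0, 0, 0]; [0, 0, 0, 0, 0, 0, 0]; [0, 0, 0, 0, 0, 0, 0]; [0, 0, 0, 0, 0, 0, 0]; [0, 0, 0, 0, 0, 0, 0]; [0, 0, 0, 0, 0, 0, 0]] (rows listed top to bottom)

image of 1: 0
image of x: 0
image of x^2: 0
image of x^3: 0
image of x^4: 0
image of x^5: 0
image of x^6: 0
each image's coordinates form column j of the matrix


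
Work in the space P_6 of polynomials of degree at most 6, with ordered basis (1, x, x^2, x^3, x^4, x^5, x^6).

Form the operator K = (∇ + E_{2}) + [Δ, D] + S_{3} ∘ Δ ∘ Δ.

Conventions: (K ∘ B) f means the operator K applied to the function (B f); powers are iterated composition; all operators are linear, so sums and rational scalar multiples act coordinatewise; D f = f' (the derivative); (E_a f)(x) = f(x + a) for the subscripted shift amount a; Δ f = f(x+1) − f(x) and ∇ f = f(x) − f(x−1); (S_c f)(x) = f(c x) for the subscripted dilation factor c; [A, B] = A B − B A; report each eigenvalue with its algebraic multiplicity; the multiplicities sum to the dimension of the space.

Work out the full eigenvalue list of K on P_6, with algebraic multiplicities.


image of 1: 1
image of x: x + 3
image of x^2: x^2 + 6x + 5
image of x^3: x^3 + 9x^2 + 27x + 15
image of x^4: x^4 + 12x^3 + 126x^2 + 108x + 29
image of x^5: x^5 + 15x^4 + 570x^3 + 630x^2 + 285x + 63
image of x^6: x^6 + 18x^5 + 2475x^4 + 3420x^3 + 2115x^2 + 738x + 125
the matrix is upper triangular; its diagonal is (1, 1, 1, 1, 1, 1, 1)
for a triangular matrix the eigenvalues are the diagonal entries, with algebraic multiplicity their repetition count

λ = 1 (multiplicity 7)


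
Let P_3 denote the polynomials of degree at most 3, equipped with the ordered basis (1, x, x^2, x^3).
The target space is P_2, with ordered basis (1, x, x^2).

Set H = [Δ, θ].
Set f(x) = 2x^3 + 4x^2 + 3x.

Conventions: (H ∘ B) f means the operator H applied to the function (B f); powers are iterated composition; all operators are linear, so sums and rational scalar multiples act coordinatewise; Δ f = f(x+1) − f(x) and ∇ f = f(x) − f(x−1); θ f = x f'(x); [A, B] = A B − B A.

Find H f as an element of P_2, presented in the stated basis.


θ f = 6x^3 + 8x^2 + 3x
Δ θ f = 18x^2 + 34x + 17
Δ f = 6x^2 + 14x + 9
θ Δ f = 12x^2 + 14x
[Δ, θ] f = 6x^2 + 20x + 17

the result is g(x) = 6x^2 + 20x + 17


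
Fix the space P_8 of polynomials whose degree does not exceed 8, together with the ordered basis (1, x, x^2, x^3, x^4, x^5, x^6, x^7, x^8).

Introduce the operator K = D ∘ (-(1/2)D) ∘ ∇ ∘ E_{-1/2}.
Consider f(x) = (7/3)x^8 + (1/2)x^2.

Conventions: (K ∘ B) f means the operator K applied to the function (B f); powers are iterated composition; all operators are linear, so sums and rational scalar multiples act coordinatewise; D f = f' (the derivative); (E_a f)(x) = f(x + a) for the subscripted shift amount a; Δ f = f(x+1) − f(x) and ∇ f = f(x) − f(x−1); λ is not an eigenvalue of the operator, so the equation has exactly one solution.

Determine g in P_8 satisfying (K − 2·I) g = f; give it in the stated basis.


g(x) = -(7/6)x^8 + 98x^5 - 490x^4 + (3185/3)x^3 - (10781/4)x^2 + (52969/8)x - 151459/24

write g with unknown coordinates in the stated basis and equate coefficients in (K − 2·I) g = f
solving from the highest basis element down gives g = -(7/6)x^8 + 98x^5 - 490x^4 + (3185/3)x^3 - (10781/4)x^2 + (52969/8)x - 151459/24
check: K g = 196x^5 - 980x^4 + (6370/3)x^3 - 5390x^2 + (52969/4)x - 151459/12
so K g − 2·g = (7/3)x^8 + (1/2)x^2 = f ✓


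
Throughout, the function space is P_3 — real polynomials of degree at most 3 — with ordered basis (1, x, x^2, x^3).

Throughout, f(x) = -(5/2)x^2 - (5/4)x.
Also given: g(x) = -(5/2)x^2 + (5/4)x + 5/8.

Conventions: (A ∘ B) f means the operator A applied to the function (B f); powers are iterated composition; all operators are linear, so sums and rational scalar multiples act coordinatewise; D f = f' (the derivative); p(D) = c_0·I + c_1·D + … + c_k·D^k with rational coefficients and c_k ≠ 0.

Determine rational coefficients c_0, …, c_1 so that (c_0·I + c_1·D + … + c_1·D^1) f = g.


D^0 f = -(5/2)x^2 - (5/4)x
D^1 f = -5x - 5/4
matching coefficients of g against c_0 f + c_1 Df + … from the top degree down determines the c_i
solution: c_0 = 1, c_1 = -1/2

c_0 = 1, c_1 = -1/2


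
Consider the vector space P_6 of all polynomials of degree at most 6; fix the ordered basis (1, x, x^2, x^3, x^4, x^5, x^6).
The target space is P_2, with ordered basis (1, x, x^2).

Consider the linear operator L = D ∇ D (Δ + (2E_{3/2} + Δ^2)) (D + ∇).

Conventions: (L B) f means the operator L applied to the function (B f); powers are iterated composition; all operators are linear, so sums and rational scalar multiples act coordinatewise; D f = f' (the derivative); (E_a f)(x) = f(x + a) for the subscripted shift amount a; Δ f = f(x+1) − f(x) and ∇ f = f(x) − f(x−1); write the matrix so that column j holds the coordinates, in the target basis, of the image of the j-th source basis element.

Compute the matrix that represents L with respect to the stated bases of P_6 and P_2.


image of 1: 0
image of x: 0
image of x^2: 0
image of x^3: 0
image of x^4: 96
image of x^5: 480x + 600
image of x^6: 1440x^2 + 3600x + 2160
each image's coordinates form column j of the matrix

the matrix is [[0, 0, 0, 0, 96, 600, 2160]; [0, 0, 0, 0, 0, 480, 3600]; [0, 0, 0, 0, 0, 0, 1440]] (rows listed top to bottom)


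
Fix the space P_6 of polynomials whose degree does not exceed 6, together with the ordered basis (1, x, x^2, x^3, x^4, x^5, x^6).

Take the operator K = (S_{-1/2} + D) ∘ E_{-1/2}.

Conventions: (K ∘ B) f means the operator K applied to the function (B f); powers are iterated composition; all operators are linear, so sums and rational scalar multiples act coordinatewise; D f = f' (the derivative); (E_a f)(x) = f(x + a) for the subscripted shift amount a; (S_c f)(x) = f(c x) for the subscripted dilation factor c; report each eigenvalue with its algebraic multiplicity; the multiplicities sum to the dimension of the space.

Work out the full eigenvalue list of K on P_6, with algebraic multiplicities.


λ = -1/2 (multiplicity 1), λ = -1/8 (multiplicity 1), λ = -1/32 (multiplicity 1), λ = 1/64 (multiplicity 1), λ = 1/16 (multiplicity 1), λ = 1/4 (multiplicity 1), λ = 1 (multiplicity 1)

image of 1: 1
image of x: -(1/2)x + 1/2
image of x^2: (1/4)x^2 + (5/2)x - 3/4
image of x^3: -(1/8)x^3 + (21/8)x^2 - (27/8)x + 5/8
image of x^4: (1/16)x^4 + (17/4)x^3 - (45/8)x^2 + (13/4)x - 7/16
image of x^5: -(1/32)x^5 + (155/32)x^4 - (165/16)x^3 + (115/16)x^2 - (85/32)x + 9/32
image of x^6: (1/64)x^6 + (195/32)x^5 - (945/64)x^4 + (245/16)x^3 - (465/64)x^2 + (63/32)x - 11/64
the matrix is upper triangular; its diagonal is (1, -1/2, 1/4, -1/8, 1/16, -1/32, 1/64)
for a triangular matrix the eigenvalues are the diagonal entries, with algebraic multiplicity their repetition count


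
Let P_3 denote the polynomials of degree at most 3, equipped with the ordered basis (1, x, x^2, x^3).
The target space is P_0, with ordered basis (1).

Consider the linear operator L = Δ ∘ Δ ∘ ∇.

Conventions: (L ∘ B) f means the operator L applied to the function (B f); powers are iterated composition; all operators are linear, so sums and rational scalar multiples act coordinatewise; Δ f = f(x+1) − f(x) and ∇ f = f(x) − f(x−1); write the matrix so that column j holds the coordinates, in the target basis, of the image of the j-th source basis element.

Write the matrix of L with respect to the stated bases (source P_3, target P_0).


the matrix is [[0, 0, 0, 6]] (rows listed top to bottom)

image of 1: 0
image of x: 0
image of x^2: 0
image of x^3: 6
each image's coordinates form column j of the matrix


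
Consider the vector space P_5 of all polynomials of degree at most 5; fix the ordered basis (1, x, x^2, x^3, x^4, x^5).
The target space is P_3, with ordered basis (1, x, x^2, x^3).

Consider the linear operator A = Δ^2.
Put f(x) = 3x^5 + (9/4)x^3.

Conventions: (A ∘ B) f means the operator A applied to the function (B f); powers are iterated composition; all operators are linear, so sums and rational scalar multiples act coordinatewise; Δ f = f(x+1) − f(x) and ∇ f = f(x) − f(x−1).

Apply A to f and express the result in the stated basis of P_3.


Δ f = 15x^4 + 30x^3 + (147/4)x^2 + (87/4)x + 21/4
Δ Δ f = 60x^3 + 180x^2 + (447/2)x + 207/2

g(x) = 60x^3 + 180x^2 + (447/2)x + 207/2


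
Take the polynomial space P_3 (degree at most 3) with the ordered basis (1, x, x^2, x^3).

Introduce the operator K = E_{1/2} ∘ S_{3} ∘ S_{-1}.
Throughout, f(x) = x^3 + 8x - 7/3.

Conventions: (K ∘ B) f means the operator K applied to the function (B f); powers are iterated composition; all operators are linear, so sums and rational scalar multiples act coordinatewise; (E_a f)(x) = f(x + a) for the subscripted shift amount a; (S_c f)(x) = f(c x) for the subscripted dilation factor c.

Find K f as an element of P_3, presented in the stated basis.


S_{-1} f = -x^3 - 8x - 7/3
S_{3} S_{-1} f = -27x^3 - 24x - 7/3
E_{1/2} S_{3} S_{-1} f = -27x^3 - (81/2)x^2 - (177/4)x - 425/24

g(x) = -27x^3 - (81/2)x^2 - (177/4)x - 425/24


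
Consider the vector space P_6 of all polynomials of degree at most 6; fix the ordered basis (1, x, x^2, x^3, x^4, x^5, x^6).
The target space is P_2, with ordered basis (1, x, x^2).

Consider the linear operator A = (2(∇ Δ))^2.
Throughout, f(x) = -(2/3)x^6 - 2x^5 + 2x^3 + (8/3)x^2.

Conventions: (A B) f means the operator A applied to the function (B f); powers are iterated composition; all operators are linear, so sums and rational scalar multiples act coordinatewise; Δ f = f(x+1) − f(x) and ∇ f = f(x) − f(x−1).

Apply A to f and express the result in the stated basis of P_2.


the image equals g(x) = -960x^2 - 960x - 320

Δ f = -4x^5 - 20x^4 - (100/3)x^3 - 24x^2 - (8/3)x + 2
∇ Δ f = -20x^4 - 40x^3 - 20x^2 - 8x + 4
(2(∇ Δ)) f = -40x^4 - 80x^3 - 40x^2 - 16x + 8
Δ (2(∇ Δ)) f = -160x^3 - 480x^2 - 480x - 176
∇ Δ (2(∇ Δ)) f = -480x^2 - 480x - 160
(2(∇ Δ)) (2(∇ Δ)) f = -960x^2 - 960x - 320


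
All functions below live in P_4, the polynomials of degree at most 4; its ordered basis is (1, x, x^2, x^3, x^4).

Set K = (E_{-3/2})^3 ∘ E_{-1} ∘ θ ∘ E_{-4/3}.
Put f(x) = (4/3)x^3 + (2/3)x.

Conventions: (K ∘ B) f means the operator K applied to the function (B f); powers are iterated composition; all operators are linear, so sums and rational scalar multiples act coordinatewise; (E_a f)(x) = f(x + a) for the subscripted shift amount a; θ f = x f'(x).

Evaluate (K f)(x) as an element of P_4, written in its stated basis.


g(x) = 4x^3 - (230/3)x^2 + (4393/9)x - 18557/18

E_{-4/3} f = (4/3)x^3 - (16/3)x^2 + (70/9)x - 328/81
θ E_{-4/3} f = 4x^3 - (32/3)x^2 + (70/9)x
E_{-1} θ E_{-4/3} f = 4x^3 - (68/3)x^2 + (370/9)x - 202/9
E_{-3/2} (E_{-1} ∘ θ ∘ E_{-4/3}) f = 4x^3 - (122/3)x^2 + (1225/9)x - 2675/18
E_{-3/2} E_{-3/2} (E_{-1} ∘ θ ∘ E_{-4/3}) f = 4x^3 - (176/3)x^2 + (2566/9)x - 4120/9
E_{-3/2} E_{-3/2} E_{-3/2} (E_{-1} ∘ θ ∘ E_{-4/3}) f = 4x^3 - (230/3)x^2 + (4393/9)x - 18557/18


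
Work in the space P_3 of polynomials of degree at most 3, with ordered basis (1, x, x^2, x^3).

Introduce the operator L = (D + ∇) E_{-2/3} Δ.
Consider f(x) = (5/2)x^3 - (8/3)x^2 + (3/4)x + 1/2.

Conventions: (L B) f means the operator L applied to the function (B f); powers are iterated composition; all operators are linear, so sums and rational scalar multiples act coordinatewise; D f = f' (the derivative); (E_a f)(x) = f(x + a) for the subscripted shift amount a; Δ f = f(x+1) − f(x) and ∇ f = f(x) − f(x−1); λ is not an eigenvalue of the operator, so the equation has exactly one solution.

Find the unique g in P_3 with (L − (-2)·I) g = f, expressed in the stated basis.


the image equals g(x) = (5/4)x^3 - (4/3)x^2 - (57/8)x + 145/24

write g with unknown coordinates in the stated basis and equate coefficients in (L − (-2)·I) g = f
solving from the highest basis element down gives g = (5/4)x^3 - (4/3)x^2 - (57/8)x + 145/24
check: L g = 15x - 139/12
so L g − (-2)·g = (5/2)x^3 - (8/3)x^2 + (3/4)x + 1/2 = f ✓


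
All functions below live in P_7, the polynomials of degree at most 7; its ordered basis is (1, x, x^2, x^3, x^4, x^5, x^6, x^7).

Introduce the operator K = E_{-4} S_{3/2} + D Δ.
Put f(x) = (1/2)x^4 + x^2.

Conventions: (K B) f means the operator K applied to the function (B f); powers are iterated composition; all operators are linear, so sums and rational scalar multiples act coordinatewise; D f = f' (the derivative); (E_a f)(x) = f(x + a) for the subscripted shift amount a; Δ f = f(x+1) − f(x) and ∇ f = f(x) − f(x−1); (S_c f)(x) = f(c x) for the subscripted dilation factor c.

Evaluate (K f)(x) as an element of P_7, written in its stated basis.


the image equals g(x) = (81/32)x^4 - (81/2)x^3 + (1005/4)x^2 - 660x + 688

S_{3/2} f = (81/32)x^4 + (9/4)x^2
E_{-4} S_{3/2} f = (81/32)x^4 - (81/2)x^3 + (981/4)x^2 - 666x + 684
Δ f = 2x^3 + 3x^2 + 4x + 3/2
D Δ f = 6x^2 + 6x + 4
(E_{-4} S_{3/2} + D Δ) f = (81/32)x^4 - (81/2)x^3 + (1005/4)x^2 - 660x + 688


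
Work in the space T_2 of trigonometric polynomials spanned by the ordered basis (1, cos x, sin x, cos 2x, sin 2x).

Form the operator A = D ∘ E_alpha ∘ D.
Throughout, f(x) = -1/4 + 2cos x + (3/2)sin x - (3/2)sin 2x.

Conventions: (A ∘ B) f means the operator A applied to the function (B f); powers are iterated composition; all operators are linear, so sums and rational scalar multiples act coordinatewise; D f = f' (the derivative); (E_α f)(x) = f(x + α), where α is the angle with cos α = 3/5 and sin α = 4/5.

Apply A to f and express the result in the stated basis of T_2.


D f = (3/2)cos x - 2sin x - 3cos 2x
E_alpha D f = -(7/10)cos x - (12/5)sin x + (21/25)cos 2x + (72/25)sin 2x
D (E_alpha ∘ D) f = -(12/5)cos x + (7/10)sin x + (144/25)cos 2x - (42/25)sin 2x

the image equals g(x) = -(12/5)cos x + (7/10)sin x + (144/25)cos 2x - (42/25)sin 2x


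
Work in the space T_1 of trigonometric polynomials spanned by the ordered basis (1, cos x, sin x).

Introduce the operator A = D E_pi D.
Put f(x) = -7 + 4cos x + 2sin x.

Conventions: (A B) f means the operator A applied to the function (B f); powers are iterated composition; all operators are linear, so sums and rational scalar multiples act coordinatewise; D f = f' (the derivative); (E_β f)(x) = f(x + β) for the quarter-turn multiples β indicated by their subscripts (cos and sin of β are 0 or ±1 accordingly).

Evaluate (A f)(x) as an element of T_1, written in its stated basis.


the image equals g(x) = 4cos x + 2sin x

D f = 2cos x - 4sin x
E_pi D f = -2cos x + 4sin x
D E_pi D f = 4cos x + 2sin x


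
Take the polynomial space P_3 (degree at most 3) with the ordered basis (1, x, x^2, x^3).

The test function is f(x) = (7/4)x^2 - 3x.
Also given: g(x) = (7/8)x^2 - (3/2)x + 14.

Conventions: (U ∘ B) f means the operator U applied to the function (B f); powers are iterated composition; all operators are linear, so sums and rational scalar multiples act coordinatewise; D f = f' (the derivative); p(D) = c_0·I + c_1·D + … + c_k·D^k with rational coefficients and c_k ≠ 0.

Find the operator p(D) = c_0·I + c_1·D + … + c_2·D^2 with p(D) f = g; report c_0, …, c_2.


p(D) = (1/2)·I + 4·D^2, i.e. c_0 = 1/2, c_1 = 0, c_2 = 4

D^0 f = (7/4)x^2 - 3x
D^1 f = (7/2)x - 3
D^2 f = 7/2
matching coefficients of g against c_0 f + c_1 Df + … from the top degree down determines the c_i
solution: c_0 = 1/2, c_1 = 0, c_2 = 4


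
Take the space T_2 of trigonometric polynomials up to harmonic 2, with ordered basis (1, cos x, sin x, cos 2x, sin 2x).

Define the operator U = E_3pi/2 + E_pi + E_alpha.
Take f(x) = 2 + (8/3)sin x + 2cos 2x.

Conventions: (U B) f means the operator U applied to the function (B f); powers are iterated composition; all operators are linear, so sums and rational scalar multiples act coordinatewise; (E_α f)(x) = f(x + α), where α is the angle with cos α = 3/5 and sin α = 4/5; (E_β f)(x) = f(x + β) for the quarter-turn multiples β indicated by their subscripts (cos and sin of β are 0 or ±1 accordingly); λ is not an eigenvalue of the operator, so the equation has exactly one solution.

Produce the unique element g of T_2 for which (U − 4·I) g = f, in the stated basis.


the image equals g(x) = -2 + (8/291)cos x - (176/291)sin x - (214/481)cos 2x + (48/481)sin 2x

write g with unknown coordinates in the stated basis and equate coefficients in (U − 4·I) g = f
solving from the highest basis element down gives g = -2 + (8/291)cos x - (176/291)sin x - (214/481)cos 2x + (48/481)sin 2x
check: U g = -6 + (32/291)cos x + (24/97)sin x + (106/481)cos 2x + (192/481)sin 2x
so U g − 4·g = 2 + (8/3)sin x + 2cos 2x = f ✓


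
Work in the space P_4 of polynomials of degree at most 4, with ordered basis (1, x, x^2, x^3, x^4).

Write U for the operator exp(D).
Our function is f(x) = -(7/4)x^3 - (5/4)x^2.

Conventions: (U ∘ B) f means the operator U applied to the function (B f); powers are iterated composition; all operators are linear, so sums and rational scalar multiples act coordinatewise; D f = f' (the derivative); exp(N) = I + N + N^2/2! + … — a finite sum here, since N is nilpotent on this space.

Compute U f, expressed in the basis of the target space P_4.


g(x) = -(7/4)x^3 - (13/2)x^2 - (31/4)x - 3

order-1 term: -(21/4)x^2 - (5/2)x
order-2 term: -(21/4)x - 5/4
order-3 term: -7/4
the series for exp(D) f terminates at order 3
exp(D) f = -(7/4)x^3 - (13/2)x^2 - (31/4)x - 3


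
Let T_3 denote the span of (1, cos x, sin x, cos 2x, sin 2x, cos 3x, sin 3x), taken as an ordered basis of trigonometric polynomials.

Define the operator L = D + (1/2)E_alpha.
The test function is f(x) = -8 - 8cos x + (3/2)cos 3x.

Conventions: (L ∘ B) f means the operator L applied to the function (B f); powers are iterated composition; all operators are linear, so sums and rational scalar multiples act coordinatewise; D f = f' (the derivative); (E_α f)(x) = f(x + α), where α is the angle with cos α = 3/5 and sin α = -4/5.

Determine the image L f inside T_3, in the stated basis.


D f = 8sin x - (9/2)sin 3x
E_alpha f = -8 - (24/5)cos x - (32/5)sin x - (351/250)cos 3x + (66/125)sin 3x
((1/2)E_alpha) f = -4 - (12/5)cos x - (16/5)sin x - (351/500)cos 3x + (33/125)sin 3x
(D + (1/2)E_alpha) f = -4 - (12/5)cos x + (24/5)sin x - (351/500)cos 3x - (1059/250)sin 3x

the result is g(x) = -4 - (12/5)cos x + (24/5)sin x - (351/500)cos 3x - (1059/250)sin 3x


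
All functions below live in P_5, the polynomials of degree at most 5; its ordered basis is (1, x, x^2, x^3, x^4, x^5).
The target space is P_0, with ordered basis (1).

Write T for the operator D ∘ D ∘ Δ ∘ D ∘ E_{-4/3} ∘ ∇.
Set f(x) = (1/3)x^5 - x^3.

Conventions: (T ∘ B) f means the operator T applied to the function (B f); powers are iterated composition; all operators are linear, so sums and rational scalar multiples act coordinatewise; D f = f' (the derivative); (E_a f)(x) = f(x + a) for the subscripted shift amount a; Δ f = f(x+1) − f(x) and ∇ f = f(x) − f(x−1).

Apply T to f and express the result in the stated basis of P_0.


g(x) = 40

∇ f = (5/3)x^4 - (10/3)x^3 + (1/3)x^2 + (4/3)x - 2/3
E_{-4/3} ∇ f = (5/3)x^4 - (110/9)x^3 + (283/9)x^2 - (2684/81)x + 2750/243
D E_{-4/3} ∇ f = (20/3)x^3 - (110/3)x^2 + (566/9)x - 2684/81
Δ D E_{-4/3} ∇ f = 20x^2 - (160/3)x + 296/9
D (Δ ∘ D ∘ E_{-4/3}) ∇ f = 40x - 160/3
D D (Δ ∘ D ∘ E_{-4/3}) ∇ f = 40


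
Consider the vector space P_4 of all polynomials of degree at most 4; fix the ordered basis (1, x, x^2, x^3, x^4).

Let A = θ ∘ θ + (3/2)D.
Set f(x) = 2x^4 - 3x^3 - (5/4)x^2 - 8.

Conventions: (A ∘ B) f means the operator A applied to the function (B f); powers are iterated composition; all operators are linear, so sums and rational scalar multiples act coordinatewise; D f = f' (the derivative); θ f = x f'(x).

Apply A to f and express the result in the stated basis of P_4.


g(x) = 32x^4 - 15x^3 - (37/2)x^2 - (15/4)x

θ f = 8x^4 - 9x^3 - (5/2)x^2
θ θ f = 32x^4 - 27x^3 - 5x^2
D f = 8x^3 - 9x^2 - (5/2)x
((3/2)D) f = 12x^3 - (27/2)x^2 - (15/4)x
(θ ∘ θ + (3/2)D) f = 32x^4 - 15x^3 - (37/2)x^2 - (15/4)x


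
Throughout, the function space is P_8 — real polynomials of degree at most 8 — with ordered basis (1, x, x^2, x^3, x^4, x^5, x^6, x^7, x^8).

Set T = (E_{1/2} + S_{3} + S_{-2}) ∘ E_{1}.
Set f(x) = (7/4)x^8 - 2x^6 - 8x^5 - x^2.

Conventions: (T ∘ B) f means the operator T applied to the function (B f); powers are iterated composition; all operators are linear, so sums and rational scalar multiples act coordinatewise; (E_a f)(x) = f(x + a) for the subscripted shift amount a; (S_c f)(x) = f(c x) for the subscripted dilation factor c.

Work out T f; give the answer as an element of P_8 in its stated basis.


the image equals g(x) = (23863/2)x^8 + 28847x^7 + (149517/4)x^6 + (67051/4)x^5 + (178725/32)x^4 + (179/16)x^3 - (42927/64)x^2 - (6235/64)x - 60857/1024

E_{1} f = (7/4)x^8 + 14x^7 + 47x^6 + 78x^5 + (105/2)x^4 - 22x^3 - 62x^2 - 40x - 37/4
E_{1/2} E_{1} f = (7/4)x^8 + 21x^7 + (433/4)x^6 + (1219/4)x^5 + (15765/32)x^4 + (6867/16)x^3 + (8657/64)x^2 - (3675/64)x - 41913/1024
S_{3} E_{1} f = (45927/4)x^8 + 30618x^7 + 34263x^6 + 18954x^5 + (8505/2)x^4 - 594x^3 - 558x^2 - 120x - 37/4
S_{-2} E_{1} f = 448x^8 - 1792x^7 + 3008x^6 - 2496x^5 + 840x^4 + 176x^3 - 248x^2 + 80x - 37/4
(E_{1/2} + S_{3} + S_{-2}) E_{1} f = (23863/2)x^8 + 28847x^7 + (149517/4)x^6 + (67051/4)x^5 + (178725/32)x^4 + (179/16)x^3 - (42927/64)x^2 - (6235/64)x - 60857/1024


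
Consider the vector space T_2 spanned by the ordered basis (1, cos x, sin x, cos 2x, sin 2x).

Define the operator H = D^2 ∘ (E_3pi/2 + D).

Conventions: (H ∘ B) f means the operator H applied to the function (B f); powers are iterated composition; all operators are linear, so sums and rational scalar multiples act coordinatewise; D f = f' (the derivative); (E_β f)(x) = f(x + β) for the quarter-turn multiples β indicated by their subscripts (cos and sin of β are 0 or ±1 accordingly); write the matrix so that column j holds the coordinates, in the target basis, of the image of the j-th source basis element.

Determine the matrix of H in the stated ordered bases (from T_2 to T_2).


the matrix is [[0, 0, 0, 0, 0]; [0, 0, 0, 0, 0]; [0, 0, 0, 0, 0]; [0, 0, 0, 4, -8]; [0, 0, 0, 8, 4]] (rows listed top to bottom)

image of 1: 0
image of cos x: 0
image of sin x: 0
image of cos 2x: 4cos 2x + 8sin 2x
image of sin 2x: -8cos 2x + 4sin 2x
each image's coordinates form column j of the matrix


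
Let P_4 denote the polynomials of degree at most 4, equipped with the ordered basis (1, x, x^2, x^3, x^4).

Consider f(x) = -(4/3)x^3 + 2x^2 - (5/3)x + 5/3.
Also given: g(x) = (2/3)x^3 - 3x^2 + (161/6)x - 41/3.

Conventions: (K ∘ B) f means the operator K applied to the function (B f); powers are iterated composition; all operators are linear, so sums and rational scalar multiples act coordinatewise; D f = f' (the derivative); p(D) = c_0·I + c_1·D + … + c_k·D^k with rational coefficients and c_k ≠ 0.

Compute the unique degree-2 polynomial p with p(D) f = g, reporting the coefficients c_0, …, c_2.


D^0 f = -(4/3)x^3 + 2x^2 - (5/3)x + 5/3
D^1 f = -4x^2 + 4x - 5/3
D^2 f = -8x + 4
matching coefficients of g against c_0 f + c_1 Df + … from the top degree down determines the c_i
solution: c_0 = -1/2, c_1 = 1/2, c_2 = -3

p(D) = -(1/2)·I + (1/2)·D − 3·D^2, i.e. c_0 = -1/2, c_1 = 1/2, c_2 = -3


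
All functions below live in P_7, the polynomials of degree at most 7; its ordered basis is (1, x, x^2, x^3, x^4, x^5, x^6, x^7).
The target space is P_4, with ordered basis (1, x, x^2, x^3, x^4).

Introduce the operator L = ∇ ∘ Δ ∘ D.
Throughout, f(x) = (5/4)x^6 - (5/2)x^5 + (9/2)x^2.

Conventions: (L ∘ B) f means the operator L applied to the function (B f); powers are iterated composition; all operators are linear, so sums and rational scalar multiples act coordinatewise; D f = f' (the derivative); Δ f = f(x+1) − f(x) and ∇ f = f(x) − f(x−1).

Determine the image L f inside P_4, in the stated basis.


the image equals g(x) = 150x^3 - 150x^2 + 75x - 25

D f = (15/2)x^5 - (25/2)x^4 + 9x
Δ D f = (75/2)x^4 + 25x^3 - (25/2)x + 4
∇ Δ D f = 150x^3 - 150x^2 + 75x - 25


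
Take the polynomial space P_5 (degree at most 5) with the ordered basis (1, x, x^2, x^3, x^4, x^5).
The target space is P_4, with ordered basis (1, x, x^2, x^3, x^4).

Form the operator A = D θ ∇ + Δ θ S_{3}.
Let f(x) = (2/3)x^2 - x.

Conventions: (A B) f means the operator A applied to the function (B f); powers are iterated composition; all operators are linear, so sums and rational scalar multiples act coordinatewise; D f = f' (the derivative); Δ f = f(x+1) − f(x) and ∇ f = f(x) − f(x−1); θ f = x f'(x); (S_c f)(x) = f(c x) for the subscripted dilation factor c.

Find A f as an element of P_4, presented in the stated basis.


g(x) = 24x + 31/3

∇ f = (4/3)x - 5/3
θ ∇ f = (4/3)x
D θ ∇ f = 4/3
S_{3} f = 6x^2 - 3x
θ S_{3} f = 12x^2 - 3x
Δ θ S_{3} f = 24x + 9
(D θ ∇ + Δ θ S_{3}) f = 24x + 31/3


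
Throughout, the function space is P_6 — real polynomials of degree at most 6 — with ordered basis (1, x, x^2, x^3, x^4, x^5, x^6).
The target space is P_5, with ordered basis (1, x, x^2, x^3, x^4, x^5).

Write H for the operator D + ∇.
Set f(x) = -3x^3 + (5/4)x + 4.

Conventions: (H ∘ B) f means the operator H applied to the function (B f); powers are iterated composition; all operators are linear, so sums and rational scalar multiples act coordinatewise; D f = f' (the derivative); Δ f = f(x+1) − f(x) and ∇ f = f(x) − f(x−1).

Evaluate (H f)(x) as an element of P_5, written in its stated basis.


D f = -9x^2 + 5/4
∇ f = -9x^2 + 9x - 7/4
(D + ∇) f = -18x^2 + 9x - 1/2

the result is g(x) = -18x^2 + 9x - 1/2
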